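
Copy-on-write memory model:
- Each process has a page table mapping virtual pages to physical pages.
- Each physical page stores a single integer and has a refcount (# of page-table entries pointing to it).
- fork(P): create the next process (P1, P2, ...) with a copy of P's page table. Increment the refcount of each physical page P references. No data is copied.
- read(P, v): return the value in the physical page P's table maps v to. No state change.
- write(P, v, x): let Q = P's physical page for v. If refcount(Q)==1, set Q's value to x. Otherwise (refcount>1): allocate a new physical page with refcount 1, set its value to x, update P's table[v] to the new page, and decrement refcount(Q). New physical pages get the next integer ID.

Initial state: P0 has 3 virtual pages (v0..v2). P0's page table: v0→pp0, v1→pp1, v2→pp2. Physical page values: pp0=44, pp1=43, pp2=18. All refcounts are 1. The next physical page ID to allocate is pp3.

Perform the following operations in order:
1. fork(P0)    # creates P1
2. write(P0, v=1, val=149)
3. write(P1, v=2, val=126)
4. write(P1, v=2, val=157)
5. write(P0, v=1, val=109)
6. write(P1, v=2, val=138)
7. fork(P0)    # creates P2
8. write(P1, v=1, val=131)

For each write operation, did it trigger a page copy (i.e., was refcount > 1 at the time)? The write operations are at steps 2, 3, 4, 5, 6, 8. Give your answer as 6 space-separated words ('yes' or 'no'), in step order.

Op 1: fork(P0) -> P1. 3 ppages; refcounts: pp0:2 pp1:2 pp2:2
Op 2: write(P0, v1, 149). refcount(pp1)=2>1 -> COPY to pp3. 4 ppages; refcounts: pp0:2 pp1:1 pp2:2 pp3:1
Op 3: write(P1, v2, 126). refcount(pp2)=2>1 -> COPY to pp4. 5 ppages; refcounts: pp0:2 pp1:1 pp2:1 pp3:1 pp4:1
Op 4: write(P1, v2, 157). refcount(pp4)=1 -> write in place. 5 ppages; refcounts: pp0:2 pp1:1 pp2:1 pp3:1 pp4:1
Op 5: write(P0, v1, 109). refcount(pp3)=1 -> write in place. 5 ppages; refcounts: pp0:2 pp1:1 pp2:1 pp3:1 pp4:1
Op 6: write(P1, v2, 138). refcount(pp4)=1 -> write in place. 5 ppages; refcounts: pp0:2 pp1:1 pp2:1 pp3:1 pp4:1
Op 7: fork(P0) -> P2. 5 ppages; refcounts: pp0:3 pp1:1 pp2:2 pp3:2 pp4:1
Op 8: write(P1, v1, 131). refcount(pp1)=1 -> write in place. 5 ppages; refcounts: pp0:3 pp1:1 pp2:2 pp3:2 pp4:1

yes yes no no no no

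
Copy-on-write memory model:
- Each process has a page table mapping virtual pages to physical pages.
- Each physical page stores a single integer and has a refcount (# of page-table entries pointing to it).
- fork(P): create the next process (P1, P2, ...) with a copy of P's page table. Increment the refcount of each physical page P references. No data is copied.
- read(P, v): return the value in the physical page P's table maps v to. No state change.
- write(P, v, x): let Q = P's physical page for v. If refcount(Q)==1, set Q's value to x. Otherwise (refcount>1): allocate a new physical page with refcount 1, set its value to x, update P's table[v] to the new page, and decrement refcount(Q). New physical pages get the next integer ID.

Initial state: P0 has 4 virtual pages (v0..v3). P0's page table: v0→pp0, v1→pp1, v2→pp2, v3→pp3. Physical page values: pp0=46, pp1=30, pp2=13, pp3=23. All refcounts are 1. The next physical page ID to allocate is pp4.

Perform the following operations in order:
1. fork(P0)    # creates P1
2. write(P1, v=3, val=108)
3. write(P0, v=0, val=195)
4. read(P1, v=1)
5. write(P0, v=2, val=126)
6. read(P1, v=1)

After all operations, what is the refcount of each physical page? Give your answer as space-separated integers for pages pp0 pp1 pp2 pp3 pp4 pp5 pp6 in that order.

Answer: 1 2 1 1 1 1 1

Derivation:
Op 1: fork(P0) -> P1. 4 ppages; refcounts: pp0:2 pp1:2 pp2:2 pp3:2
Op 2: write(P1, v3, 108). refcount(pp3)=2>1 -> COPY to pp4. 5 ppages; refcounts: pp0:2 pp1:2 pp2:2 pp3:1 pp4:1
Op 3: write(P0, v0, 195). refcount(pp0)=2>1 -> COPY to pp5. 6 ppages; refcounts: pp0:1 pp1:2 pp2:2 pp3:1 pp4:1 pp5:1
Op 4: read(P1, v1) -> 30. No state change.
Op 5: write(P0, v2, 126). refcount(pp2)=2>1 -> COPY to pp6. 7 ppages; refcounts: pp0:1 pp1:2 pp2:1 pp3:1 pp4:1 pp5:1 pp6:1
Op 6: read(P1, v1) -> 30. No state change.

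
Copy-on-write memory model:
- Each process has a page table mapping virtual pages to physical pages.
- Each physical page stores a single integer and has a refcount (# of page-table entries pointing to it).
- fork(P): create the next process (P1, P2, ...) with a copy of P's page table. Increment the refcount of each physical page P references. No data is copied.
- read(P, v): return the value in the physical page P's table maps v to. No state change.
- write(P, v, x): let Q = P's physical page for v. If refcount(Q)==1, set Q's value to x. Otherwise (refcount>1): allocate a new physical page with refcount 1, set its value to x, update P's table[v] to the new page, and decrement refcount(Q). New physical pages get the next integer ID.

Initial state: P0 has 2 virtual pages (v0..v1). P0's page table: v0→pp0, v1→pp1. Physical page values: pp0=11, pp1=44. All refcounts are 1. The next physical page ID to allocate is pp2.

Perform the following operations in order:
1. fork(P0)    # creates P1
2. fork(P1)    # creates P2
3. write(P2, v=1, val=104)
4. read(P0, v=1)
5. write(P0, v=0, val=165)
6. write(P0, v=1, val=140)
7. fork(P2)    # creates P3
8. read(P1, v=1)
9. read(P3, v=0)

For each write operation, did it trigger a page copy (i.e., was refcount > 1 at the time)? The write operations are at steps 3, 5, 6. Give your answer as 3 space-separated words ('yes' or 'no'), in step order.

Op 1: fork(P0) -> P1. 2 ppages; refcounts: pp0:2 pp1:2
Op 2: fork(P1) -> P2. 2 ppages; refcounts: pp0:3 pp1:3
Op 3: write(P2, v1, 104). refcount(pp1)=3>1 -> COPY to pp2. 3 ppages; refcounts: pp0:3 pp1:2 pp2:1
Op 4: read(P0, v1) -> 44. No state change.
Op 5: write(P0, v0, 165). refcount(pp0)=3>1 -> COPY to pp3. 4 ppages; refcounts: pp0:2 pp1:2 pp2:1 pp3:1
Op 6: write(P0, v1, 140). refcount(pp1)=2>1 -> COPY to pp4. 5 ppages; refcounts: pp0:2 pp1:1 pp2:1 pp3:1 pp4:1
Op 7: fork(P2) -> P3. 5 ppages; refcounts: pp0:3 pp1:1 pp2:2 pp3:1 pp4:1
Op 8: read(P1, v1) -> 44. No state change.
Op 9: read(P3, v0) -> 11. No state change.

yes yes yes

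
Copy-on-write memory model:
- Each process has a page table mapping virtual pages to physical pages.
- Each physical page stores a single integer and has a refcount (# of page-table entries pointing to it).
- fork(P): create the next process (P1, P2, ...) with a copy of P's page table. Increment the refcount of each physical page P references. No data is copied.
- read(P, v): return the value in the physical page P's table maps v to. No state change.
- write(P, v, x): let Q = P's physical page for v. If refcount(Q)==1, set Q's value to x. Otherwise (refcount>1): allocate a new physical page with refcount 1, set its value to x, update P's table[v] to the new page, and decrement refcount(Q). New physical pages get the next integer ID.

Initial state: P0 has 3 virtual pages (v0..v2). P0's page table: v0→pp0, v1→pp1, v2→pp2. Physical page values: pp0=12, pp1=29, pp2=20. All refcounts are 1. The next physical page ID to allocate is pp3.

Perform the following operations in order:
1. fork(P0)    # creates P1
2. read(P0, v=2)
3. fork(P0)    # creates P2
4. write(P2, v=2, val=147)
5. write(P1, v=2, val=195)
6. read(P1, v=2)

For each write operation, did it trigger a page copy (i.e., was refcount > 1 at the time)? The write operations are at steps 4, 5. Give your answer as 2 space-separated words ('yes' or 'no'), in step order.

Op 1: fork(P0) -> P1. 3 ppages; refcounts: pp0:2 pp1:2 pp2:2
Op 2: read(P0, v2) -> 20. No state change.
Op 3: fork(P0) -> P2. 3 ppages; refcounts: pp0:3 pp1:3 pp2:3
Op 4: write(P2, v2, 147). refcount(pp2)=3>1 -> COPY to pp3. 4 ppages; refcounts: pp0:3 pp1:3 pp2:2 pp3:1
Op 5: write(P1, v2, 195). refcount(pp2)=2>1 -> COPY to pp4. 5 ppages; refcounts: pp0:3 pp1:3 pp2:1 pp3:1 pp4:1
Op 6: read(P1, v2) -> 195. No state change.

yes yes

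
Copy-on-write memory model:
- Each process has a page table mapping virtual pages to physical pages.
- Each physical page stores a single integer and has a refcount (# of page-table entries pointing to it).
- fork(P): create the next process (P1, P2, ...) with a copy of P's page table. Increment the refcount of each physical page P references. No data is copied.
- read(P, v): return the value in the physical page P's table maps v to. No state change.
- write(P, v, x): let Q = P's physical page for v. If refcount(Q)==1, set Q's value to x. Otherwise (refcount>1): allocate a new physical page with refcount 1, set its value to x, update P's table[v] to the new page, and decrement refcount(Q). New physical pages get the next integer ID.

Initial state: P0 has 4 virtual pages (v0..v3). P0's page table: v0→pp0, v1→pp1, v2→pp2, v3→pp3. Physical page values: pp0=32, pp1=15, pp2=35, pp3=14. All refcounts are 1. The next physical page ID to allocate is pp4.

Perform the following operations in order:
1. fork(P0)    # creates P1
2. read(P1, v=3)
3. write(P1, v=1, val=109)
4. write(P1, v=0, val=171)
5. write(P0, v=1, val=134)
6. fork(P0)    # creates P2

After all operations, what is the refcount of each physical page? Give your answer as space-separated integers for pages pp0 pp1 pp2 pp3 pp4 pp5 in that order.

Op 1: fork(P0) -> P1. 4 ppages; refcounts: pp0:2 pp1:2 pp2:2 pp3:2
Op 2: read(P1, v3) -> 14. No state change.
Op 3: write(P1, v1, 109). refcount(pp1)=2>1 -> COPY to pp4. 5 ppages; refcounts: pp0:2 pp1:1 pp2:2 pp3:2 pp4:1
Op 4: write(P1, v0, 171). refcount(pp0)=2>1 -> COPY to pp5. 6 ppages; refcounts: pp0:1 pp1:1 pp2:2 pp3:2 pp4:1 pp5:1
Op 5: write(P0, v1, 134). refcount(pp1)=1 -> write in place. 6 ppages; refcounts: pp0:1 pp1:1 pp2:2 pp3:2 pp4:1 pp5:1
Op 6: fork(P0) -> P2. 6 ppages; refcounts: pp0:2 pp1:2 pp2:3 pp3:3 pp4:1 pp5:1

Answer: 2 2 3 3 1 1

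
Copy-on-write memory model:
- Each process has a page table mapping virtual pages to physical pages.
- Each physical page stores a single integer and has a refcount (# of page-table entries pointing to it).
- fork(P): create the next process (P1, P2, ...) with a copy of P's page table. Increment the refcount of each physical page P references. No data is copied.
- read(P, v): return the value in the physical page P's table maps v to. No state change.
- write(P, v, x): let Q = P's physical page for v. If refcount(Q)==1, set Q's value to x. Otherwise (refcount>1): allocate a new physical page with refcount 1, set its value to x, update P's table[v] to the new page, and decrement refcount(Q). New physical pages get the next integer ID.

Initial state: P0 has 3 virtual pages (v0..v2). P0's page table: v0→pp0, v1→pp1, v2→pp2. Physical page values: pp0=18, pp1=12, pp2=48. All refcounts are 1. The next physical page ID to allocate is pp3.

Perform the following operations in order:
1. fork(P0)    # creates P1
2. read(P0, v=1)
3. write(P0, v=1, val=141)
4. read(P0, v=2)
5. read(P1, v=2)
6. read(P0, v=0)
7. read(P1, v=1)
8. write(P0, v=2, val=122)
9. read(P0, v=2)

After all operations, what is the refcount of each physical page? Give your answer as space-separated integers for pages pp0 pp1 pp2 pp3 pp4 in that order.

Answer: 2 1 1 1 1

Derivation:
Op 1: fork(P0) -> P1. 3 ppages; refcounts: pp0:2 pp1:2 pp2:2
Op 2: read(P0, v1) -> 12. No state change.
Op 3: write(P0, v1, 141). refcount(pp1)=2>1 -> COPY to pp3. 4 ppages; refcounts: pp0:2 pp1:1 pp2:2 pp3:1
Op 4: read(P0, v2) -> 48. No state change.
Op 5: read(P1, v2) -> 48. No state change.
Op 6: read(P0, v0) -> 18. No state change.
Op 7: read(P1, v1) -> 12. No state change.
Op 8: write(P0, v2, 122). refcount(pp2)=2>1 -> COPY to pp4. 5 ppages; refcounts: pp0:2 pp1:1 pp2:1 pp3:1 pp4:1
Op 9: read(P0, v2) -> 122. No state change.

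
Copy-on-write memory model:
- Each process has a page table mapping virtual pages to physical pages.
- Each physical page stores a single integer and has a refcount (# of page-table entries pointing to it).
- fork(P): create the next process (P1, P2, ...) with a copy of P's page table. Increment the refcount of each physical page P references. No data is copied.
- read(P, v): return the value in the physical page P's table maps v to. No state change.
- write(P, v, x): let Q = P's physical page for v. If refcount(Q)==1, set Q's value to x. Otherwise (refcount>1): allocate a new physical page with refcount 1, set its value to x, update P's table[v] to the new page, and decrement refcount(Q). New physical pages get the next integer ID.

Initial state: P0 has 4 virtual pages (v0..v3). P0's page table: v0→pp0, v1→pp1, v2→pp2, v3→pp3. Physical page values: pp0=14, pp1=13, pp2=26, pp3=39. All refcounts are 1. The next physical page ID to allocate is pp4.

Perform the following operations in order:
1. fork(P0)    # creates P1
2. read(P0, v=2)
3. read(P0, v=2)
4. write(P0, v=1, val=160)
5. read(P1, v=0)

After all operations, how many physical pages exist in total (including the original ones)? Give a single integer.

Op 1: fork(P0) -> P1. 4 ppages; refcounts: pp0:2 pp1:2 pp2:2 pp3:2
Op 2: read(P0, v2) -> 26. No state change.
Op 3: read(P0, v2) -> 26. No state change.
Op 4: write(P0, v1, 160). refcount(pp1)=2>1 -> COPY to pp4. 5 ppages; refcounts: pp0:2 pp1:1 pp2:2 pp3:2 pp4:1
Op 5: read(P1, v0) -> 14. No state change.

Answer: 5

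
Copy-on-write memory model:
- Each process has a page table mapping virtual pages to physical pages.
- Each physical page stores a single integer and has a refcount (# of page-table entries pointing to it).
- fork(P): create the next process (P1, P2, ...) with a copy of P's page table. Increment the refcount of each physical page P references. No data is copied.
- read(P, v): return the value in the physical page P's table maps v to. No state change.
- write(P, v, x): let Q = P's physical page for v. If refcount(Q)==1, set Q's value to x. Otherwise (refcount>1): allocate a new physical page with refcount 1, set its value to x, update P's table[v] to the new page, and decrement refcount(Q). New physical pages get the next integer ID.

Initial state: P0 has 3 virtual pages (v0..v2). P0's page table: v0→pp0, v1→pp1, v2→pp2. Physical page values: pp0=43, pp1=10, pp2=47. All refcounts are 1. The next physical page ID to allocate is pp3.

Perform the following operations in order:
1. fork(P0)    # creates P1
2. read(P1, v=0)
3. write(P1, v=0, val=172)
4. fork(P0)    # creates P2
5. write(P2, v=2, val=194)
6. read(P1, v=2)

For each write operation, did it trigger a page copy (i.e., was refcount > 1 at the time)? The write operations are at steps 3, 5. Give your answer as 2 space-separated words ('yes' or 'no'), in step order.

Op 1: fork(P0) -> P1. 3 ppages; refcounts: pp0:2 pp1:2 pp2:2
Op 2: read(P1, v0) -> 43. No state change.
Op 3: write(P1, v0, 172). refcount(pp0)=2>1 -> COPY to pp3. 4 ppages; refcounts: pp0:1 pp1:2 pp2:2 pp3:1
Op 4: fork(P0) -> P2. 4 ppages; refcounts: pp0:2 pp1:3 pp2:3 pp3:1
Op 5: write(P2, v2, 194). refcount(pp2)=3>1 -> COPY to pp4. 5 ppages; refcounts: pp0:2 pp1:3 pp2:2 pp3:1 pp4:1
Op 6: read(P1, v2) -> 47. No state change.

yes yes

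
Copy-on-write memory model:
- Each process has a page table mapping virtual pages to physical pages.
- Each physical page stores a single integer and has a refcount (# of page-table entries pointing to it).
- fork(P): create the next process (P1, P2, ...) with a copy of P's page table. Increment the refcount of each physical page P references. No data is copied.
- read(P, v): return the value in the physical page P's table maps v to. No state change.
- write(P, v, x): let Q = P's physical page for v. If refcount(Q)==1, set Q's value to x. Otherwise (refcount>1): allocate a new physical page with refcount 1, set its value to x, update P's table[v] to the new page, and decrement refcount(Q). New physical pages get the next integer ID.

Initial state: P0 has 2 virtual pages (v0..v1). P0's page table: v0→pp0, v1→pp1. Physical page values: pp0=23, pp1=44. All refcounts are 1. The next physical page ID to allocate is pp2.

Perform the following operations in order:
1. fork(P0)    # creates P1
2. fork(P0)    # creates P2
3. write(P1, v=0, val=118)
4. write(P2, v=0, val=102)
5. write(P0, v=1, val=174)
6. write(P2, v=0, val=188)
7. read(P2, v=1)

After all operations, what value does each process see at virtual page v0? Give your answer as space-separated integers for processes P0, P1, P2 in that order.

Op 1: fork(P0) -> P1. 2 ppages; refcounts: pp0:2 pp1:2
Op 2: fork(P0) -> P2. 2 ppages; refcounts: pp0:3 pp1:3
Op 3: write(P1, v0, 118). refcount(pp0)=3>1 -> COPY to pp2. 3 ppages; refcounts: pp0:2 pp1:3 pp2:1
Op 4: write(P2, v0, 102). refcount(pp0)=2>1 -> COPY to pp3. 4 ppages; refcounts: pp0:1 pp1:3 pp2:1 pp3:1
Op 5: write(P0, v1, 174). refcount(pp1)=3>1 -> COPY to pp4. 5 ppages; refcounts: pp0:1 pp1:2 pp2:1 pp3:1 pp4:1
Op 6: write(P2, v0, 188). refcount(pp3)=1 -> write in place. 5 ppages; refcounts: pp0:1 pp1:2 pp2:1 pp3:1 pp4:1
Op 7: read(P2, v1) -> 44. No state change.
P0: v0 -> pp0 = 23
P1: v0 -> pp2 = 118
P2: v0 -> pp3 = 188

Answer: 23 118 188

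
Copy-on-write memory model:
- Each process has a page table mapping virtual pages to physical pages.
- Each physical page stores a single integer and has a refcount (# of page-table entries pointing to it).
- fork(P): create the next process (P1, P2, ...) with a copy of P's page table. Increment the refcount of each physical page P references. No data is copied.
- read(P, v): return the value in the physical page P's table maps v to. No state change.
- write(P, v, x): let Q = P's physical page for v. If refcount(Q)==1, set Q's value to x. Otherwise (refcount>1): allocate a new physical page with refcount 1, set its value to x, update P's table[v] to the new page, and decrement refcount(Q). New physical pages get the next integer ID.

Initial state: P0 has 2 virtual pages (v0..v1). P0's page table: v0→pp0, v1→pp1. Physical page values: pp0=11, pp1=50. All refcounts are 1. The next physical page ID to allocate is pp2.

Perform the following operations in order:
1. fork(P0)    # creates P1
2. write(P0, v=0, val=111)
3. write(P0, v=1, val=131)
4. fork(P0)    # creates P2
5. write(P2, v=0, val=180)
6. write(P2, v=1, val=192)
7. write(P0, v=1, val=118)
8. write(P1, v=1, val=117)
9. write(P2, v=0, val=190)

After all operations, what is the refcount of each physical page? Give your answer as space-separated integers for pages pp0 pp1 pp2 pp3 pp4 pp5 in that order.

Answer: 1 1 1 1 1 1

Derivation:
Op 1: fork(P0) -> P1. 2 ppages; refcounts: pp0:2 pp1:2
Op 2: write(P0, v0, 111). refcount(pp0)=2>1 -> COPY to pp2. 3 ppages; refcounts: pp0:1 pp1:2 pp2:1
Op 3: write(P0, v1, 131). refcount(pp1)=2>1 -> COPY to pp3. 4 ppages; refcounts: pp0:1 pp1:1 pp2:1 pp3:1
Op 4: fork(P0) -> P2. 4 ppages; refcounts: pp0:1 pp1:1 pp2:2 pp3:2
Op 5: write(P2, v0, 180). refcount(pp2)=2>1 -> COPY to pp4. 5 ppages; refcounts: pp0:1 pp1:1 pp2:1 pp3:2 pp4:1
Op 6: write(P2, v1, 192). refcount(pp3)=2>1 -> COPY to pp5. 6 ppages; refcounts: pp0:1 pp1:1 pp2:1 pp3:1 pp4:1 pp5:1
Op 7: write(P0, v1, 118). refcount(pp3)=1 -> write in place. 6 ppages; refcounts: pp0:1 pp1:1 pp2:1 pp3:1 pp4:1 pp5:1
Op 8: write(P1, v1, 117). refcount(pp1)=1 -> write in place. 6 ppages; refcounts: pp0:1 pp1:1 pp2:1 pp3:1 pp4:1 pp5:1
Op 9: write(P2, v0, 190). refcount(pp4)=1 -> write in place. 6 ppages; refcounts: pp0:1 pp1:1 pp2:1 pp3:1 pp4:1 pp5:1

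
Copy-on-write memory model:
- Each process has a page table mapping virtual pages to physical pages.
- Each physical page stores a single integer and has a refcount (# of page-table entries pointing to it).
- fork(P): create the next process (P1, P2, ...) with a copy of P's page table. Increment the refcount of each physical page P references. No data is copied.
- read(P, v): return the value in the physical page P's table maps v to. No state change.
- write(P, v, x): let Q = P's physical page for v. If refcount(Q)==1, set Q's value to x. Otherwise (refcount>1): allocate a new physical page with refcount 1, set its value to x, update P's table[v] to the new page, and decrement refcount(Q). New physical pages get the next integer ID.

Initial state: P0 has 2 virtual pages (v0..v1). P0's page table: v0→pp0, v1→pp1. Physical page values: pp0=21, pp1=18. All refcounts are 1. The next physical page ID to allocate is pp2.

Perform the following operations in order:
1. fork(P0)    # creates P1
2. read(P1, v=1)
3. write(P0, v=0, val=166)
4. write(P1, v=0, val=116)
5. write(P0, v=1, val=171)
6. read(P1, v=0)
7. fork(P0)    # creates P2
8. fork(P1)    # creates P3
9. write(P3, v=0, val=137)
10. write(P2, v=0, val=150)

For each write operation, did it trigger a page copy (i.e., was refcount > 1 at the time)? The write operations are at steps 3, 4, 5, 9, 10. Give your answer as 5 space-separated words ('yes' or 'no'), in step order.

Op 1: fork(P0) -> P1. 2 ppages; refcounts: pp0:2 pp1:2
Op 2: read(P1, v1) -> 18. No state change.
Op 3: write(P0, v0, 166). refcount(pp0)=2>1 -> COPY to pp2. 3 ppages; refcounts: pp0:1 pp1:2 pp2:1
Op 4: write(P1, v0, 116). refcount(pp0)=1 -> write in place. 3 ppages; refcounts: pp0:1 pp1:2 pp2:1
Op 5: write(P0, v1, 171). refcount(pp1)=2>1 -> COPY to pp3. 4 ppages; refcounts: pp0:1 pp1:1 pp2:1 pp3:1
Op 6: read(P1, v0) -> 116. No state change.
Op 7: fork(P0) -> P2. 4 ppages; refcounts: pp0:1 pp1:1 pp2:2 pp3:2
Op 8: fork(P1) -> P3. 4 ppages; refcounts: pp0:2 pp1:2 pp2:2 pp3:2
Op 9: write(P3, v0, 137). refcount(pp0)=2>1 -> COPY to pp4. 5 ppages; refcounts: pp0:1 pp1:2 pp2:2 pp3:2 pp4:1
Op 10: write(P2, v0, 150). refcount(pp2)=2>1 -> COPY to pp5. 6 ppages; refcounts: pp0:1 pp1:2 pp2:1 pp3:2 pp4:1 pp5:1

yes no yes yes yes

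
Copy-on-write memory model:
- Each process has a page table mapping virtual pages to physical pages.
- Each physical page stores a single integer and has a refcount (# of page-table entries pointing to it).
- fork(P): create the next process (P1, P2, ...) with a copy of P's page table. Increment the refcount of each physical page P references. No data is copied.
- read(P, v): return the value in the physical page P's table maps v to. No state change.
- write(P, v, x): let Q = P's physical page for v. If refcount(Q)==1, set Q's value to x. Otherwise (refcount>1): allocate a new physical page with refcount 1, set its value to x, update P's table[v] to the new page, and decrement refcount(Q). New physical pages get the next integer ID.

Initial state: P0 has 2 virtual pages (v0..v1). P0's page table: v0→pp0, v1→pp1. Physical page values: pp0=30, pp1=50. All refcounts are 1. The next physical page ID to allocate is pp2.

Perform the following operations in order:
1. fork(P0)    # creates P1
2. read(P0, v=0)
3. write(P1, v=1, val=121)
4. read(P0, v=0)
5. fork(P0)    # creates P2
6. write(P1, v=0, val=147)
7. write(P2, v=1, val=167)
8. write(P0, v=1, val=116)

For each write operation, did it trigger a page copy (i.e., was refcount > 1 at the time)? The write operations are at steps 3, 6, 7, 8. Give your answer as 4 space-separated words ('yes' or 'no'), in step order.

Op 1: fork(P0) -> P1. 2 ppages; refcounts: pp0:2 pp1:2
Op 2: read(P0, v0) -> 30. No state change.
Op 3: write(P1, v1, 121). refcount(pp1)=2>1 -> COPY to pp2. 3 ppages; refcounts: pp0:2 pp1:1 pp2:1
Op 4: read(P0, v0) -> 30. No state change.
Op 5: fork(P0) -> P2. 3 ppages; refcounts: pp0:3 pp1:2 pp2:1
Op 6: write(P1, v0, 147). refcount(pp0)=3>1 -> COPY to pp3. 4 ppages; refcounts: pp0:2 pp1:2 pp2:1 pp3:1
Op 7: write(P2, v1, 167). refcount(pp1)=2>1 -> COPY to pp4. 5 ppages; refcounts: pp0:2 pp1:1 pp2:1 pp3:1 pp4:1
Op 8: write(P0, v1, 116). refcount(pp1)=1 -> write in place. 5 ppages; refcounts: pp0:2 pp1:1 pp2:1 pp3:1 pp4:1

yes yes yes no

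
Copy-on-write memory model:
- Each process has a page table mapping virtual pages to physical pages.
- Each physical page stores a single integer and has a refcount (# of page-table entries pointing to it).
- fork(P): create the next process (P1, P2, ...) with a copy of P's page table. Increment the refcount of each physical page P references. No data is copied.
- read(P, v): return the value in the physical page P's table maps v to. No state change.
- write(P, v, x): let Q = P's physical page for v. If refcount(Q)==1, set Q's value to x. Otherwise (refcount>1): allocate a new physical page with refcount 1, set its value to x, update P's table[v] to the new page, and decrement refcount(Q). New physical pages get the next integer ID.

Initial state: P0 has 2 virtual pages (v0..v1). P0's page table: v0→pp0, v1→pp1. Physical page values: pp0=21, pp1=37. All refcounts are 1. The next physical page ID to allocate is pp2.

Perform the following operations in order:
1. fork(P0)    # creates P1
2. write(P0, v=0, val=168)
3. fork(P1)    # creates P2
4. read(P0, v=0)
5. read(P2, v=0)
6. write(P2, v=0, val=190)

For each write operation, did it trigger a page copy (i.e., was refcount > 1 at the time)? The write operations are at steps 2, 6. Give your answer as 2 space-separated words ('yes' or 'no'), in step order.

Op 1: fork(P0) -> P1. 2 ppages; refcounts: pp0:2 pp1:2
Op 2: write(P0, v0, 168). refcount(pp0)=2>1 -> COPY to pp2. 3 ppages; refcounts: pp0:1 pp1:2 pp2:1
Op 3: fork(P1) -> P2. 3 ppages; refcounts: pp0:2 pp1:3 pp2:1
Op 4: read(P0, v0) -> 168. No state change.
Op 5: read(P2, v0) -> 21. No state change.
Op 6: write(P2, v0, 190). refcount(pp0)=2>1 -> COPY to pp3. 4 ppages; refcounts: pp0:1 pp1:3 pp2:1 pp3:1

yes yes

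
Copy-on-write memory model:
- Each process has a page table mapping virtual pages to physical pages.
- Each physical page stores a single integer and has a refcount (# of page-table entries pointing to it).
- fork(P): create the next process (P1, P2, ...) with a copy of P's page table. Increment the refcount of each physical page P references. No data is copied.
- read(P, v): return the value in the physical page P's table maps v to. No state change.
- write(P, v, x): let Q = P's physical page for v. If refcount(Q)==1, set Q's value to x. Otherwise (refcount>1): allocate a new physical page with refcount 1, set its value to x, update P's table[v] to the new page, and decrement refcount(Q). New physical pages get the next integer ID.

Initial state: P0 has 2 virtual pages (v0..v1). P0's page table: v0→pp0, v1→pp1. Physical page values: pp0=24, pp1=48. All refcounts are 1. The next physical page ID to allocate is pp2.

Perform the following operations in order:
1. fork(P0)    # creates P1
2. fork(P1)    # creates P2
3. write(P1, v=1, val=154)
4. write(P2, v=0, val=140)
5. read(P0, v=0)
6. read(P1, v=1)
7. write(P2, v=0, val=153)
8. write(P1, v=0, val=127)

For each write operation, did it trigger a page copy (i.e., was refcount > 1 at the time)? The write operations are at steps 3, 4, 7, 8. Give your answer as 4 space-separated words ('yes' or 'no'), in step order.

Op 1: fork(P0) -> P1. 2 ppages; refcounts: pp0:2 pp1:2
Op 2: fork(P1) -> P2. 2 ppages; refcounts: pp0:3 pp1:3
Op 3: write(P1, v1, 154). refcount(pp1)=3>1 -> COPY to pp2. 3 ppages; refcounts: pp0:3 pp1:2 pp2:1
Op 4: write(P2, v0, 140). refcount(pp0)=3>1 -> COPY to pp3. 4 ppages; refcounts: pp0:2 pp1:2 pp2:1 pp3:1
Op 5: read(P0, v0) -> 24. No state change.
Op 6: read(P1, v1) -> 154. No state change.
Op 7: write(P2, v0, 153). refcount(pp3)=1 -> write in place. 4 ppages; refcounts: pp0:2 pp1:2 pp2:1 pp3:1
Op 8: write(P1, v0, 127). refcount(pp0)=2>1 -> COPY to pp4. 5 ppages; refcounts: pp0:1 pp1:2 pp2:1 pp3:1 pp4:1

yes yes no yes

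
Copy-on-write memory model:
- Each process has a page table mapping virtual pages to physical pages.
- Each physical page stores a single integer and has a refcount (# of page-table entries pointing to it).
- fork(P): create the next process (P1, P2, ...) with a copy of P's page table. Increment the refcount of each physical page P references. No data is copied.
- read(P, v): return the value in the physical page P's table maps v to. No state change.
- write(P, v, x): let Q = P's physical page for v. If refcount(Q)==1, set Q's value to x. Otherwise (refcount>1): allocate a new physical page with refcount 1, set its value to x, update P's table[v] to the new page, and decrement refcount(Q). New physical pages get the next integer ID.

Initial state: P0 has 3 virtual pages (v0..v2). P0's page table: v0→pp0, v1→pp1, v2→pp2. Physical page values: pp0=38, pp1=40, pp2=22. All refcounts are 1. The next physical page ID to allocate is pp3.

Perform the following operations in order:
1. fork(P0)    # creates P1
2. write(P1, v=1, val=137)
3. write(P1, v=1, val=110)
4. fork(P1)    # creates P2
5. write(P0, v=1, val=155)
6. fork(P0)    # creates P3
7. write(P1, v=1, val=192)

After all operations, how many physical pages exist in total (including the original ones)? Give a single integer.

Op 1: fork(P0) -> P1. 3 ppages; refcounts: pp0:2 pp1:2 pp2:2
Op 2: write(P1, v1, 137). refcount(pp1)=2>1 -> COPY to pp3. 4 ppages; refcounts: pp0:2 pp1:1 pp2:2 pp3:1
Op 3: write(P1, v1, 110). refcount(pp3)=1 -> write in place. 4 ppages; refcounts: pp0:2 pp1:1 pp2:2 pp3:1
Op 4: fork(P1) -> P2. 4 ppages; refcounts: pp0:3 pp1:1 pp2:3 pp3:2
Op 5: write(P0, v1, 155). refcount(pp1)=1 -> write in place. 4 ppages; refcounts: pp0:3 pp1:1 pp2:3 pp3:2
Op 6: fork(P0) -> P3. 4 ppages; refcounts: pp0:4 pp1:2 pp2:4 pp3:2
Op 7: write(P1, v1, 192). refcount(pp3)=2>1 -> COPY to pp4. 5 ppages; refcounts: pp0:4 pp1:2 pp2:4 pp3:1 pp4:1

Answer: 5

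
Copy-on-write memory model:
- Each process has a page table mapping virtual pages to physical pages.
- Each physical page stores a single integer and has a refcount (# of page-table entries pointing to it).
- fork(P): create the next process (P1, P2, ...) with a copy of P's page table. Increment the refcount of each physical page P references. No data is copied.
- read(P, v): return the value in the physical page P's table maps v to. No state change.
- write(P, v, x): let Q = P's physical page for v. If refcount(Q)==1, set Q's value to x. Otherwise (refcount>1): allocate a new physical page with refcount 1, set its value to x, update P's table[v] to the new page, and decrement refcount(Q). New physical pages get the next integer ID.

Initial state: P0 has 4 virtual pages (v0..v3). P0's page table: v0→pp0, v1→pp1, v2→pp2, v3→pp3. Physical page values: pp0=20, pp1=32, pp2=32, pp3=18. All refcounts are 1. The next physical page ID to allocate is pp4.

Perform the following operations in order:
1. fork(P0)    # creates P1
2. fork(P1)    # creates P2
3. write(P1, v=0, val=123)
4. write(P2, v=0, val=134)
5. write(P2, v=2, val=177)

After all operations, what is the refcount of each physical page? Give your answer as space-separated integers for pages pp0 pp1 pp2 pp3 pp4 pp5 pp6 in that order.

Answer: 1 3 2 3 1 1 1

Derivation:
Op 1: fork(P0) -> P1. 4 ppages; refcounts: pp0:2 pp1:2 pp2:2 pp3:2
Op 2: fork(P1) -> P2. 4 ppages; refcounts: pp0:3 pp1:3 pp2:3 pp3:3
Op 3: write(P1, v0, 123). refcount(pp0)=3>1 -> COPY to pp4. 5 ppages; refcounts: pp0:2 pp1:3 pp2:3 pp3:3 pp4:1
Op 4: write(P2, v0, 134). refcount(pp0)=2>1 -> COPY to pp5. 6 ppages; refcounts: pp0:1 pp1:3 pp2:3 pp3:3 pp4:1 pp5:1
Op 5: write(P2, v2, 177). refcount(pp2)=3>1 -> COPY to pp6. 7 ppages; refcounts: pp0:1 pp1:3 pp2:2 pp3:3 pp4:1 pp5:1 pp6:1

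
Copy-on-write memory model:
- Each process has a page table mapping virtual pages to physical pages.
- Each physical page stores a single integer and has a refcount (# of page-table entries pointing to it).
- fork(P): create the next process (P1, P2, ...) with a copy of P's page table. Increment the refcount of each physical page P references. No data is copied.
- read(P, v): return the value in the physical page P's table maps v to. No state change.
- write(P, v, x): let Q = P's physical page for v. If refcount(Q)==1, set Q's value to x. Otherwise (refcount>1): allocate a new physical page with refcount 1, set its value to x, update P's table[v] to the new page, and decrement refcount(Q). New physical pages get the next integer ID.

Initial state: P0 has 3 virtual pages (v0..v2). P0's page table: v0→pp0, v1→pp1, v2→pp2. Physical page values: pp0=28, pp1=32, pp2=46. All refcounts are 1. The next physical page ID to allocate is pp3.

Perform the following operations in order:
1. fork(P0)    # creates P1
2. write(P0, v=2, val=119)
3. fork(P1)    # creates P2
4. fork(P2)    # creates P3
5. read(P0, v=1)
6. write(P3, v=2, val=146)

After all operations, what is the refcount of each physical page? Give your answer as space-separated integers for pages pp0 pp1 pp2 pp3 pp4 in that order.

Answer: 4 4 2 1 1

Derivation:
Op 1: fork(P0) -> P1. 3 ppages; refcounts: pp0:2 pp1:2 pp2:2
Op 2: write(P0, v2, 119). refcount(pp2)=2>1 -> COPY to pp3. 4 ppages; refcounts: pp0:2 pp1:2 pp2:1 pp3:1
Op 3: fork(P1) -> P2. 4 ppages; refcounts: pp0:3 pp1:3 pp2:2 pp3:1
Op 4: fork(P2) -> P3. 4 ppages; refcounts: pp0:4 pp1:4 pp2:3 pp3:1
Op 5: read(P0, v1) -> 32. No state change.
Op 6: write(P3, v2, 146). refcount(pp2)=3>1 -> COPY to pp4. 5 ppages; refcounts: pp0:4 pp1:4 pp2:2 pp3:1 pp4:1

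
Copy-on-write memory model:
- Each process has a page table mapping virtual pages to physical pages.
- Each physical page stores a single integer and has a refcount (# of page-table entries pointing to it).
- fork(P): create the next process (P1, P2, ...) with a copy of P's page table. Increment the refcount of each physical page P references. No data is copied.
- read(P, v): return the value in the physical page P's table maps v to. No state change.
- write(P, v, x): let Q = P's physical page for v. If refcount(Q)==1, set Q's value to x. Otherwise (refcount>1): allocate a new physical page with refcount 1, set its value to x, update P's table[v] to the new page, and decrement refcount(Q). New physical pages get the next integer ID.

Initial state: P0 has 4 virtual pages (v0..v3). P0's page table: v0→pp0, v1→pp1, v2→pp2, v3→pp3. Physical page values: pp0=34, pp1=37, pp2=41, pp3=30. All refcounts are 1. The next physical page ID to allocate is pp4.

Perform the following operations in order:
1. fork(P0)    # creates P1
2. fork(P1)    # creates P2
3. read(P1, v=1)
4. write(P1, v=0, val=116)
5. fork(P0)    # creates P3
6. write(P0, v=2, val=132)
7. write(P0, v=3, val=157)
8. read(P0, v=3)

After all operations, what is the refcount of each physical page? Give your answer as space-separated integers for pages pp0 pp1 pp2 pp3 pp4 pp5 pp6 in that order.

Answer: 3 4 3 3 1 1 1

Derivation:
Op 1: fork(P0) -> P1. 4 ppages; refcounts: pp0:2 pp1:2 pp2:2 pp3:2
Op 2: fork(P1) -> P2. 4 ppages; refcounts: pp0:3 pp1:3 pp2:3 pp3:3
Op 3: read(P1, v1) -> 37. No state change.
Op 4: write(P1, v0, 116). refcount(pp0)=3>1 -> COPY to pp4. 5 ppages; refcounts: pp0:2 pp1:3 pp2:3 pp3:3 pp4:1
Op 5: fork(P0) -> P3. 5 ppages; refcounts: pp0:3 pp1:4 pp2:4 pp3:4 pp4:1
Op 6: write(P0, v2, 132). refcount(pp2)=4>1 -> COPY to pp5. 6 ppages; refcounts: pp0:3 pp1:4 pp2:3 pp3:4 pp4:1 pp5:1
Op 7: write(P0, v3, 157). refcount(pp3)=4>1 -> COPY to pp6. 7 ppages; refcounts: pp0:3 pp1:4 pp2:3 pp3:3 pp4:1 pp5:1 pp6:1
Op 8: read(P0, v3) -> 157. No state change.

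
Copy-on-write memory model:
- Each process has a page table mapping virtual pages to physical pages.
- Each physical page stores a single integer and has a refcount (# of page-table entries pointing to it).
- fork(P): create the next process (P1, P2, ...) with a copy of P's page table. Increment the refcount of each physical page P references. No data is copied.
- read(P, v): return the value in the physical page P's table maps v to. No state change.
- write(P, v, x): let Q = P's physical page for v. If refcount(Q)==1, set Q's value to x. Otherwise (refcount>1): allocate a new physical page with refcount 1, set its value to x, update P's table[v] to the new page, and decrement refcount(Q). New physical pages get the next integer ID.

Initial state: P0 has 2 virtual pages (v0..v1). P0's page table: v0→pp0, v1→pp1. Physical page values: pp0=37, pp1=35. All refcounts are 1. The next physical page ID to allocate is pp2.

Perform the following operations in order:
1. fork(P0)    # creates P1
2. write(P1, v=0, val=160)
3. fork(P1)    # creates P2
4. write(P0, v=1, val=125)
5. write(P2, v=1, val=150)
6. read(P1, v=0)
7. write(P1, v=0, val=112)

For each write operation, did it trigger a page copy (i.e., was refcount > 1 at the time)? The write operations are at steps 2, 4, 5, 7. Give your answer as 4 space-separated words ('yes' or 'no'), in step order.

Op 1: fork(P0) -> P1. 2 ppages; refcounts: pp0:2 pp1:2
Op 2: write(P1, v0, 160). refcount(pp0)=2>1 -> COPY to pp2. 3 ppages; refcounts: pp0:1 pp1:2 pp2:1
Op 3: fork(P1) -> P2. 3 ppages; refcounts: pp0:1 pp1:3 pp2:2
Op 4: write(P0, v1, 125). refcount(pp1)=3>1 -> COPY to pp3. 4 ppages; refcounts: pp0:1 pp1:2 pp2:2 pp3:1
Op 5: write(P2, v1, 150). refcount(pp1)=2>1 -> COPY to pp4. 5 ppages; refcounts: pp0:1 pp1:1 pp2:2 pp3:1 pp4:1
Op 6: read(P1, v0) -> 160. No state change.
Op 7: write(P1, v0, 112). refcount(pp2)=2>1 -> COPY to pp5. 6 ppages; refcounts: pp0:1 pp1:1 pp2:1 pp3:1 pp4:1 pp5:1

yes yes yes yes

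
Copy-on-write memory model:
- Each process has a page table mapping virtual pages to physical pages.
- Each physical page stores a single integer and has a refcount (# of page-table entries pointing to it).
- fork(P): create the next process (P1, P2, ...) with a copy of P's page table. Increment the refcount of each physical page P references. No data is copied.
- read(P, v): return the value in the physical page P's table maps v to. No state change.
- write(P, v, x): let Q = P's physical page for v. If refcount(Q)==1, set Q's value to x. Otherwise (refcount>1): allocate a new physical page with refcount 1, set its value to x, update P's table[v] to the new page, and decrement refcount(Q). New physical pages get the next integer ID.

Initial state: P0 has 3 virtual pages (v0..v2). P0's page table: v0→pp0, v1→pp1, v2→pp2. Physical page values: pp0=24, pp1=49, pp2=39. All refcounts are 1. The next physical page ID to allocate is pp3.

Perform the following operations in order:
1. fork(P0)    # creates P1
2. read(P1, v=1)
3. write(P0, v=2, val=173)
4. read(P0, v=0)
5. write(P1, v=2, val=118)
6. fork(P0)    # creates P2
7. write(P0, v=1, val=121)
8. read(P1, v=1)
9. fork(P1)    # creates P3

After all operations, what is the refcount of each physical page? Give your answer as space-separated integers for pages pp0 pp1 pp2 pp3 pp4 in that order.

Answer: 4 3 2 2 1

Derivation:
Op 1: fork(P0) -> P1. 3 ppages; refcounts: pp0:2 pp1:2 pp2:2
Op 2: read(P1, v1) -> 49. No state change.
Op 3: write(P0, v2, 173). refcount(pp2)=2>1 -> COPY to pp3. 4 ppages; refcounts: pp0:2 pp1:2 pp2:1 pp3:1
Op 4: read(P0, v0) -> 24. No state change.
Op 5: write(P1, v2, 118). refcount(pp2)=1 -> write in place. 4 ppages; refcounts: pp0:2 pp1:2 pp2:1 pp3:1
Op 6: fork(P0) -> P2. 4 ppages; refcounts: pp0:3 pp1:3 pp2:1 pp3:2
Op 7: write(P0, v1, 121). refcount(pp1)=3>1 -> COPY to pp4. 5 ppages; refcounts: pp0:3 pp1:2 pp2:1 pp3:2 pp4:1
Op 8: read(P1, v1) -> 49. No state change.
Op 9: fork(P1) -> P3. 5 ppages; refcounts: pp0:4 pp1:3 pp2:2 pp3:2 pp4:1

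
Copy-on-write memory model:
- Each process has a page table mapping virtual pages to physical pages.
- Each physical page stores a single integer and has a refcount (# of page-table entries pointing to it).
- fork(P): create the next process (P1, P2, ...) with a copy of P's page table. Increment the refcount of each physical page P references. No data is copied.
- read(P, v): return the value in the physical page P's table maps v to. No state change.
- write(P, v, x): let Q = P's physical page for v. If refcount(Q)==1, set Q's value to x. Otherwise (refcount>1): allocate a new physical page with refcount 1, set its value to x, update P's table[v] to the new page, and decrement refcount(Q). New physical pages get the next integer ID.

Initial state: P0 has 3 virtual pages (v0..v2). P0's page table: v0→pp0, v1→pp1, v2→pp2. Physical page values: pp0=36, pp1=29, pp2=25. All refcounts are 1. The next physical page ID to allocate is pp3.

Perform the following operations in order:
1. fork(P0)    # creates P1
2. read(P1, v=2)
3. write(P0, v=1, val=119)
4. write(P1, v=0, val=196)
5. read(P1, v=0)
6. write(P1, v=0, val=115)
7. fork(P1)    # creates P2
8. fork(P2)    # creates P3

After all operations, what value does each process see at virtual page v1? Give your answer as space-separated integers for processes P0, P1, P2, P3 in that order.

Op 1: fork(P0) -> P1. 3 ppages; refcounts: pp0:2 pp1:2 pp2:2
Op 2: read(P1, v2) -> 25. No state change.
Op 3: write(P0, v1, 119). refcount(pp1)=2>1 -> COPY to pp3. 4 ppages; refcounts: pp0:2 pp1:1 pp2:2 pp3:1
Op 4: write(P1, v0, 196). refcount(pp0)=2>1 -> COPY to pp4. 5 ppages; refcounts: pp0:1 pp1:1 pp2:2 pp3:1 pp4:1
Op 5: read(P1, v0) -> 196. No state change.
Op 6: write(P1, v0, 115). refcount(pp4)=1 -> write in place. 5 ppages; refcounts: pp0:1 pp1:1 pp2:2 pp3:1 pp4:1
Op 7: fork(P1) -> P2. 5 ppages; refcounts: pp0:1 pp1:2 pp2:3 pp3:1 pp4:2
Op 8: fork(P2) -> P3. 5 ppages; refcounts: pp0:1 pp1:3 pp2:4 pp3:1 pp4:3
P0: v1 -> pp3 = 119
P1: v1 -> pp1 = 29
P2: v1 -> pp1 = 29
P3: v1 -> pp1 = 29

Answer: 119 29 29 29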